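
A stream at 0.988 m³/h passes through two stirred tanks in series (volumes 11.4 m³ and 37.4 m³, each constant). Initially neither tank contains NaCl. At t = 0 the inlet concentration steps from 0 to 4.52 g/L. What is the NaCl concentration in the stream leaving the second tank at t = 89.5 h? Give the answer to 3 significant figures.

3.91 g/L

Species balance on tank i: dCᵢ/dt = (Cᵢ₋₁ − Cᵢ)/τᵢ with τᵢ = Vᵢ/Q.
τ₁ = 11.4/0.988 = 11.538 h; τ₂ = 37.4/0.988 = 37.854 h.
Tank 1: C₁ = C_in(1 − e^(−t/τ₁)). Tank 2 (τ₁ ≠ τ₂): C₂ = C_in[1 − (τ₁ e^(−t/τ₁) − τ₂ e^(−t/τ₂))/(τ₁ − τ₂)].
At t = 89.5: e^(−t/τ₁) = 0.00042788, e^(−t/τ₂) = 0.094012.
C₂ = 4.52·[1 − (11.538·0.00042788 − 37.854·0.094012)/(-26.316)] = 4.52·0.86495 = 3.9096 g/L.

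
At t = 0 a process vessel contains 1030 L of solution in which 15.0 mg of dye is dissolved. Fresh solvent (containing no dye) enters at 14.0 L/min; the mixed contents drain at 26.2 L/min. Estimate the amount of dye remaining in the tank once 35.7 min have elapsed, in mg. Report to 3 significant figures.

4.61 mg

Total volume: dV/dt = Q_in − Q_out = -12.200 L/min, so V(t) = 1030 − 12.200 t and V(35.7) = 594.46 L.
Species balance (pure solvent in): dm/dt = −Q_out · m/V(t).
Separate: dm/m = −Q_out dt/V(t) ⇒ ln(m/m₀) = −(Q_out/(Q_in−Q_out)) ln(V/V₀).
m = m₀ (V₀/V)^(Q_out/(Q_in−Q_out)) = 15.0 × (1030/594.46)^(-2.1475) = 4.6073 mg.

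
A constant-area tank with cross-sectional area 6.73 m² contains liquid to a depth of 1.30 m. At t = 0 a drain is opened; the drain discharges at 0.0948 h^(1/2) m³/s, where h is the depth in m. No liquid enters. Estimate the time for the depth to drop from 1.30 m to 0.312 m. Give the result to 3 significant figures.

82.6 s

With no inflow, A dh/dt = −0.0948 √h.
Separate and integrate: 2(√h − √h₀) = −(0.0948/A) t.
t = 2A(√h₀ − √h)/0.0948 = 2·6.73·(√1.30 − √0.312)/0.0948
  = 13.460 × (1.1402 − 0.55857) / 0.0948 = 82.578 s.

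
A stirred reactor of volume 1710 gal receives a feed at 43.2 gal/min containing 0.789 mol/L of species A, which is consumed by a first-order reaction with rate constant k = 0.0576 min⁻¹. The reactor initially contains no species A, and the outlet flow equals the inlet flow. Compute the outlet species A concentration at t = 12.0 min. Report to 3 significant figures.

0.152 mol/L

V dC/dt = Q(C_in − C) − k V C.
This is linear with rate a = Q/V + k = 0.082863 min⁻¹.
C_ss = Q C_in/(Q + kV) = 0.24055 mol/L; C(t) = C_ss + (C₀ − C_ss) e^(−a t).
C(12.0) = 0.24055 + (-0.24055)·e^(−0.082863·12.0) = 0.24055 + (-0.24055)·0.36996 = 0.15156 mol/L.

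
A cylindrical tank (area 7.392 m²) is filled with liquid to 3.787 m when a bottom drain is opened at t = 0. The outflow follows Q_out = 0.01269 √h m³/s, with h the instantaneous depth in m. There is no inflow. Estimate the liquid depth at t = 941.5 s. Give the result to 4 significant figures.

1.295 m

With no inflow, A dh/dt = −0.01269 √h.
∫ h^(−1/2) dh = −(0.01269/A) ∫ dt, giving 2√h = 2√h₀ − (0.01269/A) t.
√h = √3.787 − 0.01269·941.5/(2·7.392) = 1.94602 − 0.808146 = 1.13788.
h = 1.13788² = 1.29476 m.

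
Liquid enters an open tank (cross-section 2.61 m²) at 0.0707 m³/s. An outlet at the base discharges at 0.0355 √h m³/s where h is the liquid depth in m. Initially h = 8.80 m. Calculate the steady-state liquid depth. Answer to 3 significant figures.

Volume balance on the tank: A dh/dt = Q_in − 0.0355 √h. At steady state dh/dt = 0:
Q_in = 0.0355 √h_ss ⇒ √h_ss = 0.0707/0.0355 = 1.9915.
h_ss = 1.9915² = 3.9663 m. (Since h₀ = 8.80 m > h_ss, the level will fall toward this value.)

3.97 m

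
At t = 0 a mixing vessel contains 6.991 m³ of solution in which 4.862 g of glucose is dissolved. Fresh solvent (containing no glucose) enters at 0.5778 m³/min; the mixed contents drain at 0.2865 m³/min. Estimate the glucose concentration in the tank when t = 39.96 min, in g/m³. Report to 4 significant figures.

Let m(t) be the amount of glucose. Volume: V(t) = V₀ + (Q_in − Q_out) t = 6.991 + 0.291300 t; V(39.96) = 18.6313 m³.
No glucose enters, so dm/dt = −Q_out · (m/V).
Separate: dm/m = −Q_out dt/V(t) ⇒ ln(m/m₀) = −(Q_out/(Q_in−Q_out)) ln(V/V₀).
m = m₀ (V₀/V)^(Q_out/(Q_in−Q_out)) = 4.862 × (6.991/18.6313)^(0.983522) = 1.85406 g.
C = m/V = 1.85406/18.6313 = 0.0995131 g/m³.

0.09951 g/m³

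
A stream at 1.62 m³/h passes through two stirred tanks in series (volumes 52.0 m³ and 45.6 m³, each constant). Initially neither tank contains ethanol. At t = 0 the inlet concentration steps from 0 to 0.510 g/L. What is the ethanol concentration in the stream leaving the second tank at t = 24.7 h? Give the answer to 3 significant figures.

Each tank obeys Vᵢ dCᵢ/dt = Q(Cᵢ₋₁ − Cᵢ), so τᵢ = Vᵢ/Q.
τ₁ = 52.0/1.62 = 32.099 h; τ₂ = 45.6/1.62 = 28.148 h.
Solving the cascade with C₁(0)=C₂(0)=0 gives C₂(t) = C_in[1 − (τ₁ e^(−t/τ₁) − τ₂ e^(−t/τ₂))/(τ₁ − τ₂)].
At t = 24.7: e^(−t/τ₁) = 0.46324, e^(−t/τ₂) = 0.41582.
C₂ = 0.510·[1 − (32.099·0.46324 − 28.148·0.41582)/(3.9506)] = 0.510·0.19886 = 0.10142 g/L.

0.101 g/L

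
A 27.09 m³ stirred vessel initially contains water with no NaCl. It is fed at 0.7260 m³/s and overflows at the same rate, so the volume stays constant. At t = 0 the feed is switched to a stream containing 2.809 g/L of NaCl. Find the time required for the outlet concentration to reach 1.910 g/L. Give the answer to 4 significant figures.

42.51 s

Species balance: V dC/dt = Q(C_in − C) ⇒ τ = V/Q = 37.3140 s.
C(t) = C_in + (C₀ − C_in) e^(−t/τ). Set C = 1.910 and solve for t:
e^(−t/τ) = (C − C_in)/(C₀ − C_in) = (1.910 − 2.809)/(0 − 2.809) = 0.320043
t = −τ ln(…) = 37.3140 × 1.13930 = 42.5119 s.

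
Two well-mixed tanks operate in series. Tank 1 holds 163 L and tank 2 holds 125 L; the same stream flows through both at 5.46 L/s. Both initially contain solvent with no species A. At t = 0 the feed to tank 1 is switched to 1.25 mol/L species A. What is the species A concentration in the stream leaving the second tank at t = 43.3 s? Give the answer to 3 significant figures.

Time constants: τᵢ = Vᵢ/Q for each well-mixed tank.
τ₁ = 163/5.46 = 29.853 s; τ₂ = 125/5.46 = 22.894 s.
Solving the cascade with C₁(0)=C₂(0)=0 gives C₂(t) = C_in[1 − (τ₁ e^(−t/τ₁) − τ₂ e^(−t/τ₂))/(τ₁ − τ₂)].
At t = 43.3: e^(−t/τ₁) = 0.23447, e^(−t/τ₂) = 0.15087.
C₂ = 1.25·[1 − (29.853·0.23447 − 22.894·0.15087)/(6.9597)] = 1.25·0.49052 = 0.61314 mol/L.

0.613 mol/L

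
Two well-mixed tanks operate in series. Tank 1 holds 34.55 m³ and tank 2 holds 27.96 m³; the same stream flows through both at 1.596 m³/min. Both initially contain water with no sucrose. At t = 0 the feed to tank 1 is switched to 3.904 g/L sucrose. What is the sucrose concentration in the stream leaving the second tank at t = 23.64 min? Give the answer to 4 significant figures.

1.333 g/L

Each tank obeys Vᵢ dCᵢ/dt = Q(Cᵢ₋₁ − Cᵢ), so τᵢ = Vᵢ/Q.
τ₁ = 34.55/1.596 = 21.6479 min; τ₂ = 27.96/1.596 = 17.5188 min.
Solving the cascade with C₁(0)=C₂(0)=0 gives C₂(t) = C_in[1 − (τ₁ e^(−t/τ₁) − τ₂ e^(−t/τ₂))/(τ₁ − τ₂)].
At t = 23.64: e^(−t/τ₁) = 0.335537, e^(−t/τ₂) = 0.259394.
C₂ = 3.904·[1 − (21.6479·0.335537 − 17.5188·0.259394)/(4.12907)] = 3.904·0.341406 = 1.33285 g/L.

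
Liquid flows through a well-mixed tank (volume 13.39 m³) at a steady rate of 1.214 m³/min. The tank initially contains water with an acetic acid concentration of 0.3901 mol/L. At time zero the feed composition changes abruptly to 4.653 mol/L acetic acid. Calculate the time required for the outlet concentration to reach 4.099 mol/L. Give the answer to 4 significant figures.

22.51 min

Species balance: V dC/dt = Q(C_in − C) ⇒ τ = V/Q = 11.0297 min.
C(t) = C_in + (C₀ − C_in) e^(−t/τ). Set C = 4.099 and solve for t:
e^(−t/τ) = (C − C_in)/(C₀ − C_in) = (4.099 − 4.653)/(0.3901 − 4.653) = 0.129958
t = −τ ln(…) = 11.0297 × 2.04054 = 22.5065 min.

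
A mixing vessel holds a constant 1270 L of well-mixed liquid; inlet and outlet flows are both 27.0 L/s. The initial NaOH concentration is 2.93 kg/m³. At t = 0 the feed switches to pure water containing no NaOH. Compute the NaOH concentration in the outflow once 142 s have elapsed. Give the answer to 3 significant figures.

0.143 kg/m³

Accumulation = in − out for the solute gives V dC/dt = Q(C_in − C).
So dC/dt = (C_in − C)/τ with τ = V/Q = 1270/27.0 = 47.037 s.
Solution: C(t) = C_in + (C₀ − C_in) e^(−t/τ).
C(142) = 0 + (2.93 − 0)·e^(−142/47.037) = 0 + (2.9300)·0.048855 = 0.14315 kg/m³.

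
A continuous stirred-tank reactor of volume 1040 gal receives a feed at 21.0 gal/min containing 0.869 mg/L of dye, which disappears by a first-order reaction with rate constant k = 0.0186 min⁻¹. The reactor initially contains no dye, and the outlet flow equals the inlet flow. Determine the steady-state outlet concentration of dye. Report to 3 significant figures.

0.452 mg/L

V dC/dt = Q(C_in − C) − k V C.
Steady state (dC/dt = 0): C_ss = Q C_in/(Q + kV) = C_in/(1 + kV/Q).
C_ss = 21.0·0.869/(21.0 + 0.0186·1040) = 18.249/40.344 = 0.45233 mg/L.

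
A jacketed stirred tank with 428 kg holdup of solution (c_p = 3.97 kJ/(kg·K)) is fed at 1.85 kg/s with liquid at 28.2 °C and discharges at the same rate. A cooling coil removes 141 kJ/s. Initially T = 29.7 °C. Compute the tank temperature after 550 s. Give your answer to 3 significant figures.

M c_p dT/dt = ṁ c_p (T_in − T) − Q̇.
Rearrange: dT/dt = (T_ss − T)/τ with τ = M/ṁ = 231.35 s and T_ss = T_in − Q̇/(ṁ c_p) = 9.0020 °C.
Solution: T(t) = T_ss + (T₀ − T_ss) e^(−t/τ).
T(550) = 9.0020 + (20.698)·e^(−550/231.35) = 9.0020 + (20.698)·0.092797 = 10.923 °C.

10.9 °C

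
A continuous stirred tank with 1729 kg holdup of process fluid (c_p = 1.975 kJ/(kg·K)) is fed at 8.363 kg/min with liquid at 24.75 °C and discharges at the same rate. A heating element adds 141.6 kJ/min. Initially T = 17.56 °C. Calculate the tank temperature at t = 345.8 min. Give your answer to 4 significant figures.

30.36 °C

M c_p dT/dt = ṁ c_p (T_in − T) + Q̇.
Rearrange: dT/dt = (T_ss − T)/τ with τ = M/ṁ = 206.744 min and T_ss = T_in + Q̇/(ṁ c_p) = 33.3230 °C.
Solution: T(t) = T_ss + (T₀ − T_ss) e^(−t/τ).
T(345.8) = 33.3230 + (-15.7630)·e^(−345.8/206.744) = 33.3230 + (-15.7630)·0.187758 = 30.3634 °C.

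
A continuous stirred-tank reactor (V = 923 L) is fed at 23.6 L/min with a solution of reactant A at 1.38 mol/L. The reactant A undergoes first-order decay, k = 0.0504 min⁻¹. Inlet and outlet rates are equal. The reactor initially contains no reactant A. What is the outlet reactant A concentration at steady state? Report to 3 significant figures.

V dC/dt = Q(C_in − C) − k V C.
Steady state (dC/dt = 0): C_ss = Q C_in/(Q + kV) = C_in/(1 + kV/Q).
C_ss = 23.6·1.38/(23.6 + 0.0504·923) = 32.568/70.119 = 0.46447 mol/L.

0.464 mol/L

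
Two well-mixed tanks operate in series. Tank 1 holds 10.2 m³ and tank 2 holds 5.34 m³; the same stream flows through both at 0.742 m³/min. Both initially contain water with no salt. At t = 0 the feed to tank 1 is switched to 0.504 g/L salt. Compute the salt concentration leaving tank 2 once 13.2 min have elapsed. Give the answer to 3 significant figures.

Species balance on tank i: dCᵢ/dt = (Cᵢ₋₁ − Cᵢ)/τᵢ with τᵢ = Vᵢ/Q.
τ₁ = 10.2/0.742 = 13.747 min; τ₂ = 5.34/0.742 = 7.1968 min.
Tank 1: C₁ = C_in(1 − e^(−t/τ₁)). Tank 2 (τ₁ ≠ τ₂): C₂ = C_in[1 − (τ₁ e^(−t/τ₁) − τ₂ e^(−t/τ₂))/(τ₁ − τ₂)].
At t = 13.2: e^(−t/τ₁) = 0.38280, e^(−t/τ₂) = 0.15975.
C₂ = 0.504·[1 − (13.747·0.38280 − 7.1968·0.15975)/(6.5499)] = 0.504·0.37211 = 0.18754 g/L.

0.188 g/L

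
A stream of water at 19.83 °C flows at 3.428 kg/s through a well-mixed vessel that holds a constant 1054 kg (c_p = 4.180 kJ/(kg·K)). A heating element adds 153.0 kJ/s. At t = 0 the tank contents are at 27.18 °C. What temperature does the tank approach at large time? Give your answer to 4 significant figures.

First-law balance (no shaft work): M c_p dT/dt = ṁ c_p (T_in − T) + 153.0.
At steady state dT/dt = 0 ⇒ T_ss = T_in + Q̇/(ṁ c_p) = 19.83 + 153.0/(3.428·4.180) = 30.5076 °C.

30.51 °C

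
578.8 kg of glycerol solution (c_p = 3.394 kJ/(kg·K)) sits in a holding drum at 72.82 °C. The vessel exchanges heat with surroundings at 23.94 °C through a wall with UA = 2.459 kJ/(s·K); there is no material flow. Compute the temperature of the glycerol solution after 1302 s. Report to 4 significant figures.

33.52 °C

M c_p dT/dt = −UA(T − T_amb).
dT/dt = (T_ss − T)/τ with T_ss = T_amb = 23.9400 °C, τ = M c_p/UA = 578.8·3.394/2.459 = 798.881 s.
T approaches T_ss exponentially: T(t) = T_ss + (T₀ − T_ss) e^(−t/τ).
T(1302) = 23.9400 + (48.8800)·0.195973 = 33.5191 °C.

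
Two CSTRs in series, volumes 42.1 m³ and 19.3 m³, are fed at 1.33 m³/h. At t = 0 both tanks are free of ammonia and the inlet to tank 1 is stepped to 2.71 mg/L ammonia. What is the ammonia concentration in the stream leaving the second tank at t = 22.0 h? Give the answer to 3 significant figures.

Species balance on tank i: dCᵢ/dt = (Cᵢ₋₁ − Cᵢ)/τᵢ with τᵢ = Vᵢ/Q.
τ₁ = 42.1/1.33 = 31.654 h; τ₂ = 19.3/1.33 = 14.511 h.
Solving the cascade with C₁(0)=C₂(0)=0 gives C₂(t) = C_in[1 − (τ₁ e^(−t/τ₁) − τ₂ e^(−t/τ₂))/(τ₁ − τ₂)].
At t = 22.0: e^(−t/τ₁) = 0.49907, e^(−t/τ₂) = 0.21957.
C₂ = 2.71·[1 − (31.654·0.49907 − 14.511·0.21957)/(17.143)] = 2.71·0.26434 = 0.71637 mg/L.

0.716 mg/L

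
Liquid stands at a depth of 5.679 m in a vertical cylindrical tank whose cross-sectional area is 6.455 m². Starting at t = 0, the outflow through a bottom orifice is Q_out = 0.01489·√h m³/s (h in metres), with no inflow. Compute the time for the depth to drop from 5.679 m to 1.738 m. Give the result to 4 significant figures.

923.1 s

With no inflow, A dh/dt = −0.01489 √h.
This is separable: 2 d(√h)/dt = −0.01489/A, so √h = √h₀ − (0.01489/(2A)) t.
t = 2A(√h₀ − √h)/0.01489 = 2·6.455·(√5.679 − √1.738)/0.01489
  = 12.9100 × (2.38307 − 1.31833) / 0.01489 = 923.150 s.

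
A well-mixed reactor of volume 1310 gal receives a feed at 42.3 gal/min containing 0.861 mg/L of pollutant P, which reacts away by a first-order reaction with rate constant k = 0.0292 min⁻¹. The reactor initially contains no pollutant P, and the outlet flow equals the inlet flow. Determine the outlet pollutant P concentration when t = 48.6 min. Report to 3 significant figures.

Species balance: V dC/dt = Q C_in − Q C − k V C.
dC/dt = (Q/V) C_in − (Q/V + k) C; effective rate a = Q/V + k = 0.032290 + 0.0292 = 0.061490 min⁻¹.
C_ss = Q C_in/(Q + kV) = 0.45213 mg/L; C(t) = C_ss + (C₀ − C_ss) e^(−a t).
C(48.6) = 0.45213 + (-0.45213)·e^(−0.061490·48.6) = 0.45213 + (-0.45213)·0.050367 = 0.42936 mg/L.

0.429 mg/L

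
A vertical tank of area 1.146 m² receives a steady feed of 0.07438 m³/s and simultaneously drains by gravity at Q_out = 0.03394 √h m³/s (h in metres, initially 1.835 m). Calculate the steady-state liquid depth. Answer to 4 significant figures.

4.803 m

Level balance: A dh/dt = 0.07438 − 0.03394 √h. Setting dh/dt = 0:
Q_in = 0.03394 √h_ss ⇒ √h_ss = 0.07438/0.03394 = 2.19151.
h_ss = 2.19151² = 4.80274 m. (Since h₀ = 1.835 m < h_ss, the level will rise toward this value.)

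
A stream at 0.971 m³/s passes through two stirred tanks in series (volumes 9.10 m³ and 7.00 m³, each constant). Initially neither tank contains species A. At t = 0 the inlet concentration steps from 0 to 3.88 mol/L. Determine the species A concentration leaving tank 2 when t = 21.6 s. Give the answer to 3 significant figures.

Each tank obeys Vᵢ dCᵢ/dt = Q(Cᵢ₋₁ − Cᵢ), so τᵢ = Vᵢ/Q.
τ₁ = 9.10/0.971 = 9.3718 s; τ₂ = 7.00/0.971 = 7.2091 s.
Tank 1: C₁ = C_in(1 − e^(−t/τ₁)). Tank 2 (τ₁ ≠ τ₂): C₂ = C_in[1 − (τ₁ e^(−t/τ₁) − τ₂ e^(−t/τ₂))/(τ₁ − τ₂)].
At t = 21.6: e^(−t/τ₁) = 0.099780, e^(−t/τ₂) = 0.049975.
C₂ = 3.88·[1 − (9.3718·0.099780 − 7.2091·0.049975)/(2.1627)] = 3.88·0.73421 = 2.8487 mol/L.

2.85 mol/L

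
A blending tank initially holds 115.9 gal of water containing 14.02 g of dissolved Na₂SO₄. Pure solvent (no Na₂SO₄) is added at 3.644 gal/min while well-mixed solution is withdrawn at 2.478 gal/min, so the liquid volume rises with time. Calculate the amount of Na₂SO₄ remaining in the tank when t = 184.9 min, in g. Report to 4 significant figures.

Let m(t) be the amount of Na₂SO₄. Volume: V(t) = V₀ + (Q_in − Q_out) t = 115.9 + 1.16600 t; V(184.9) = 331.493 gal.
No Na₂SO₄ enters, so dm/dt = −Q_out · (m/V).
dm/m = −Q_out dt/(V₀ + 1.16600 t); integrating gives ln(m/m₀) = −(Q_out/(Q_in−Q_out)) ln(V/V₀).
m = m₀ (V₀/V)^(Q_out/(Q_in−Q_out)) = 14.02 × (115.9/331.493)^(2.12521) = 1.50251 g.

1.503 g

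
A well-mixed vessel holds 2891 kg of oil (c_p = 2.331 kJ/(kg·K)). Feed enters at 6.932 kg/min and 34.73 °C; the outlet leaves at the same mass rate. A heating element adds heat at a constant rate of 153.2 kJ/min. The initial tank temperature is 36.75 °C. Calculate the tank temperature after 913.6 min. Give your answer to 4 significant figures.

M c_p dT/dt = ṁ c_p (T_in − T) + Q̇.
Rearrange: dT/dt = (T_ss − T)/τ with τ = M/ṁ = 417.051 min and T_ss = T_in + Q̇/(ṁ c_p) = 44.2111 °C.
Solution: T(t) = T_ss + (T₀ − T_ss) e^(−t/τ).
T(913.6) = 44.2111 + (-7.46108)·e^(−913.6/417.051) = 44.2111 + (-7.46108)·0.111848 = 43.3766 °C.

43.38 °C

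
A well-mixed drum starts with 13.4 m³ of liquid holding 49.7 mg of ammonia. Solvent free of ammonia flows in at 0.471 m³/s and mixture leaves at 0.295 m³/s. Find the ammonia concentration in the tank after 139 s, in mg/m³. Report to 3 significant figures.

0.230 mg/m³

Total volume: dV/dt = Q_in − Q_out = 0.17600 m³/s, so V(t) = 13.4 + 0.17600 t and V(139) = 37.864 m³.
Species balance (pure solvent in): dm/dt = −Q_out · m/V(t).
Separate: dm/m = −Q_out dt/V(t) ⇒ ln(m/m₀) = −(Q_out/(Q_in−Q_out)) ln(V/V₀).
m = m₀ (V₀/V)^(Q_out/(Q_in−Q_out)) = 49.7 × (13.4/37.864)^(1.6761) = 8.7139 mg.
C = m/V = 8.7139/37.864 = 0.23014 mg/m³.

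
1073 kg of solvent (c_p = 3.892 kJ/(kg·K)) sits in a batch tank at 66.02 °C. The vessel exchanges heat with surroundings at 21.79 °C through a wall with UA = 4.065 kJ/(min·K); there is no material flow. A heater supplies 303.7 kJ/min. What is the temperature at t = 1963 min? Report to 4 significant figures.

91.99 °C

Lumped-capacitance energy balance: M c_p dT/dt = UA(T_amb − T) + Q̇.
dT/dt = (T_ss − T)/τ with T_ss = T_amb + Q̇/UA = 21.79 + 303.7/4.065 = 96.5009 °C, τ = M c_p/UA = 1073·3.892/4.065 = 1027.33 min.
This is linear first-order; T(t) = T_ss + (T₀ − T_ss) e^(−t/τ).
T(1963) = 96.5009 + (-30.4809)·0.147966 = 91.9908 °C.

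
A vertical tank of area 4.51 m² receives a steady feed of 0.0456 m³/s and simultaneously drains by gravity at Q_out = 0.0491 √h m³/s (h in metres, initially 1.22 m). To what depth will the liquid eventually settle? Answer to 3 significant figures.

Mass balance (ρ constant): A dh/dt = Q_in − 0.0491 √h. At steady state dh/dt = 0:
Q_in = 0.0491 √h_ss ⇒ √h_ss = 0.0456/0.0491 = 0.92872.
h_ss = 0.92872² = 0.86252 m. (Since h₀ = 1.22 m > h_ss, the level will fall toward this value.)

0.863 m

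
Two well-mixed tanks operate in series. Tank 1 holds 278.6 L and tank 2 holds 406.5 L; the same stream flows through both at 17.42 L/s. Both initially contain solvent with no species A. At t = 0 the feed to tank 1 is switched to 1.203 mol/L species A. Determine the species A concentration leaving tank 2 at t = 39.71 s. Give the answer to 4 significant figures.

Each tank obeys Vᵢ dCᵢ/dt = Q(Cᵢ₋₁ − Cᵢ), so τᵢ = Vᵢ/Q.
τ₁ = 278.6/17.42 = 15.9931 s; τ₂ = 406.5/17.42 = 23.3352 s.
Tank 1: C₁ = C_in(1 − e^(−t/τ₁)). Tank 2 (τ₁ ≠ τ₂): C₂ = C_in[1 − (τ₁ e^(−t/τ₁) − τ₂ e^(−t/τ₂))/(τ₁ − τ₂)].
At t = 39.71: e^(−t/τ₁) = 0.0834970, e^(−t/τ₂) = 0.182370.
C₂ = 1.203·[1 − (15.9931·0.0834970 − 23.3352·0.182370)/(-7.34214)] = 1.203·0.602259 = 0.724517 mol/L.

0.7245 mol/L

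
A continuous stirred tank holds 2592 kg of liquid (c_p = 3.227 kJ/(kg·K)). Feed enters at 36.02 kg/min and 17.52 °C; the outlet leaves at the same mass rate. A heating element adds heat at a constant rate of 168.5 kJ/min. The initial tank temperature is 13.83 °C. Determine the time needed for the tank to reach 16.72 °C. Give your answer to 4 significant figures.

M c_p dT/dt = ṁ c_p (T_in − T) + Q̇.
τ = M/ṁ = 71.9600 min; T_ss = T_in + Q̇/(ṁ c_p) = 18.9696 °C.
T(t) = T_ss + (T₀ − T_ss) e^(−t/τ). Set T = 16.72:
e^(−t/τ) = (16.72 − 18.9696)/(13.83 − 18.9696) = 0.437703
t = −71.9600 · ln(0.437703) = 59.4545 min.

59.45 min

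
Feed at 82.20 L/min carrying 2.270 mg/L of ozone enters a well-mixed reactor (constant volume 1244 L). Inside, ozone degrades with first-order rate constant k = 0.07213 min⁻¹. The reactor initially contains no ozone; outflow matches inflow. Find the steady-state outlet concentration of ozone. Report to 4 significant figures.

V dC/dt = Q(C_in − C) − k V C.
Steady state (dC/dt = 0): C_ss = Q C_in/(Q + kV) = C_in/(1 + kV/Q).
C_ss = 82.20·2.270/(82.20 + 0.07213·1244) = 186.594/171.930 = 1.08529 mg/L.

1.085 mg/L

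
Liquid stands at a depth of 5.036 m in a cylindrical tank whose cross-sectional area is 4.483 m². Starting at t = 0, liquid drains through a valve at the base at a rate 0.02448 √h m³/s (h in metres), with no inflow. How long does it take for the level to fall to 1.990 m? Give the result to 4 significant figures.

With no inflow, A dh/dt = −0.02448 √h.
This is separable: 2 d(√h)/dt = −0.02448/A, so √h = √h₀ − (0.02448/(2A)) t.
t = 2A(√h₀ − √h)/0.02448 = 2·4.483·(√5.036 − √1.990)/0.02448
  = 8.96600 × (2.24410 − 1.41067) / 0.02448 = 305.250 s.

305.3 s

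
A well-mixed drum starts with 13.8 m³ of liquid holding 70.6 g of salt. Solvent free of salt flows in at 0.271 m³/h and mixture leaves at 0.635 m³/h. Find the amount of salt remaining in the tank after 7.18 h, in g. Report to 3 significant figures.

48.9 g

Let m(t) be the amount of salt. Volume: V(t) = V₀ + (Q_in − Q_out) t = 13.8 − 0.36400 t; V(7.18) = 11.186 m³.
Solute balance: dm/dt = 0 − Q_out C = −Q_out m/V(t).
Separate: dm/m = −Q_out dt/V(t) ⇒ ln(m/m₀) = −(Q_out/(Q_in−Q_out)) ln(V/V₀).
m = m₀ (V₀/V)^(Q_out/(Q_in−Q_out)) = 70.6 × (13.8/11.186)^(-1.7445) = 48.948 g.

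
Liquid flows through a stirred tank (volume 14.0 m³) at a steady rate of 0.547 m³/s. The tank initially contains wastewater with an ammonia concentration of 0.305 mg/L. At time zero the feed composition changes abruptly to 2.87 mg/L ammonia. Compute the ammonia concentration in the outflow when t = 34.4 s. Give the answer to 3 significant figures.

Unsteady species balance (constant V, well mixed): V dC/dt = Q(C_in − C).
So dC/dt = (C_in − C)/τ with τ = V/Q = 14.0/0.547 = 25.594 s.
C approaches C_in exponentially: C(t) = C_in + (C₀ − C_in) e^(−t/τ).
C(34.4) = 2.87 + (0.305 − 2.87)·e^(−34.4/25.594) = 2.87 + (-2.5650)·0.26079 = 2.2011 mg/L.

2.20 mg/L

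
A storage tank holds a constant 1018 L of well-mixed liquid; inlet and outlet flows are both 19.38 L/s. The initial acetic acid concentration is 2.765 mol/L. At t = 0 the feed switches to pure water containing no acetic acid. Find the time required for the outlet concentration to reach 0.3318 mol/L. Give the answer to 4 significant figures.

Species balance: V dC/dt = Q(C_in − C) ⇒ τ = V/Q = 52.5284 s.
C(t) = C_in + (C₀ − C_in) e^(−t/τ). Set C = 0.3318 and solve for t:
e^(−t/τ) = (C − C_in)/(C₀ − C_in) = (0.3318 − 0)/(2.765 − 0) = 0.120000
t = −τ ln(…) = 52.5284 × 2.12026 = 111.374 s.

111.4 s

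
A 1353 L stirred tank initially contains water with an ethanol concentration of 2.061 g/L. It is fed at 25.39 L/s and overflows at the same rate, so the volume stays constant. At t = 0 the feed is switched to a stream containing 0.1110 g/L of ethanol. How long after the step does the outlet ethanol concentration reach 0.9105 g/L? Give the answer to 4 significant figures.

47.51 s

Species balance: V dC/dt = Q(C_in − C) ⇒ τ = V/Q = 53.2887 s.
C(t) = C_in + (C₀ − C_in) e^(−t/τ). Set C = 0.9105 and solve for t:
e^(−t/τ) = (C − C_in)/(C₀ − C_in) = (0.9105 − 0.1110)/(2.061 − 0.1110) = 0.410000
t = −τ ln(…) = 53.2887 × 0.891598 = 47.5121 s.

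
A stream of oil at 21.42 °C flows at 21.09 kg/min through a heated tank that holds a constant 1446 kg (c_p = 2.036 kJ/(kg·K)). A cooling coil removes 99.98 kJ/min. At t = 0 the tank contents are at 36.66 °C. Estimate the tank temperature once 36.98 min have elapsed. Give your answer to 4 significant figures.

Unsteady energy balance on the tank contents: M c_p dT/dt = ṁ c_p (T_in − T) − 99.98.
τ = M/ṁ = 68.5633 min; T_ss = T_in − Q̇/(ṁ c_p) = 21.42 − 99.98/(21.09·2.036) = 19.0916 °C.
T approaches T_ss exponentially: T(t) = T_ss + (T₀ − T_ss) e^(−t/τ).
T(36.98) = 19.0916 + (17.5684)·e^(−36.98/68.5633) = 19.0916 + (17.5684)·0.583124 = 29.3362 °C.

29.34 °C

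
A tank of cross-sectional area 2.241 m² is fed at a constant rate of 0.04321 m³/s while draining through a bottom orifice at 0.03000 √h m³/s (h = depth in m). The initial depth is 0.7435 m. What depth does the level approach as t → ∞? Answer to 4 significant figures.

2.075 m

Level balance: A dh/dt = 0.04321 − 0.03000 √h. Setting dh/dt = 0:
Q_in = 0.03000 √h_ss ⇒ √h_ss = 0.04321/0.03000 = 1.44033.
h_ss = 1.44033² = 2.07456 m. (Since h₀ = 0.7435 m < h_ss, the level will rise toward this value.)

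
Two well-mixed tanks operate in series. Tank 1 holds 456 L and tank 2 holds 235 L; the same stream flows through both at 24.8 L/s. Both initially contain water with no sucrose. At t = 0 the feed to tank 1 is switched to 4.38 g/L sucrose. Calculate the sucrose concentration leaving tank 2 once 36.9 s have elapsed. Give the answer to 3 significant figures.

Time constants: τᵢ = Vᵢ/Q for each well-mixed tank.
τ₁ = 456/24.8 = 18.387 s; τ₂ = 235/24.8 = 9.4758 s.
Solving the cascade with C₁(0)=C₂(0)=0 gives C₂(t) = C_in[1 − (τ₁ e^(−t/τ₁) − τ₂ e^(−t/τ₂))/(τ₁ − τ₂)].
At t = 36.9: e^(−t/τ₁) = 0.13441, e^(−t/τ₂) = 0.020361.
C₂ = 4.38·[1 − (18.387·0.13441 − 9.4758·0.020361)/(8.9113)] = 4.38·0.74431 = 3.2601 g/L.

3.26 g/L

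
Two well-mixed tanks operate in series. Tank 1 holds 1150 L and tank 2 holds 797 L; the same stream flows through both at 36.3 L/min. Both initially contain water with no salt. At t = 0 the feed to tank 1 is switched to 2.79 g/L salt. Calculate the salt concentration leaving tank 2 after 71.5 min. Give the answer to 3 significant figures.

Species balance on tank i: dCᵢ/dt = (Cᵢ₋₁ − Cᵢ)/τᵢ with τᵢ = Vᵢ/Q.
τ₁ = 1150/36.3 = 31.680 min; τ₂ = 797/36.3 = 21.956 min.
Tank 1: C₁ = C_in(1 − e^(−t/τ₁)). Tank 2 (τ₁ ≠ τ₂): C₂ = C_in[1 − (τ₁ e^(−t/τ₁) − τ₂ e^(−t/τ₂))/(τ₁ − τ₂)].
At t = 71.5: e^(−t/τ₁) = 0.10467, e^(−t/τ₂) = 0.038522.
C₂ = 2.79·[1 − (31.680·0.10467 − 21.956·0.038522)/(9.7245)] = 2.79·0.74597 = 2.0813 g/L.

2.08 g/L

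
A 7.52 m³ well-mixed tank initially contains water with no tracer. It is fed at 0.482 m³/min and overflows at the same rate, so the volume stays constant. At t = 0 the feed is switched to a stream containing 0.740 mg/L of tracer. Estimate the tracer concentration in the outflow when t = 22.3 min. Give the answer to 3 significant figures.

0.563 mg/L

Accumulation = in − out for the solute gives V dC/dt = Q(C_in − C).
So dC/dt = (C_in − C)/τ with τ = V/Q = 7.52/0.482 = 15.602 min.
C approaches C_in exponentially: C(t) = C_in + (C₀ − C_in) e^(−t/τ).
C(22.3) = 0.740 + (0 − 0.740)·e^(−22.3/15.602) = 0.740 + (-0.74000)·0.23947 = 0.56279 mg/L.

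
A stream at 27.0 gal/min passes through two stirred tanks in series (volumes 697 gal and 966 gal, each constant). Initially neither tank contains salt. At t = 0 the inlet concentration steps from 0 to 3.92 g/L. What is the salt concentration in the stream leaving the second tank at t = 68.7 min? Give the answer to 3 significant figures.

2.57 g/L

Time constants: τᵢ = Vᵢ/Q for each well-mixed tank.
τ₁ = 697/27.0 = 25.815 min; τ₂ = 966/27.0 = 35.778 min.
Tank 1: C₁ = C_in(1 − e^(−t/τ₁)). Tank 2 (τ₁ ≠ τ₂): C₂ = C_in[1 − (τ₁ e^(−t/τ₁) − τ₂ e^(−t/τ₂))/(τ₁ − τ₂)].
At t = 68.7: e^(−t/τ₁) = 0.069860, e^(−t/τ₂) = 0.14658.
C₂ = 3.92·[1 − (25.815·0.069860 − 35.778·0.14658)/(-9.9630)] = 3.92·0.65463 = 2.5662 g/L.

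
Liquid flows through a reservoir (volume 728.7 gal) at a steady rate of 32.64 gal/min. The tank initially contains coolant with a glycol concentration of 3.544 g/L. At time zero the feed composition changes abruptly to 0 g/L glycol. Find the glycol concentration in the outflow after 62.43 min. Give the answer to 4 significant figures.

0.2163 g/L

Mass balance on the solute (V constant): V dC/dt = Q(C_in − C).
So dC/dt = (C_in − C)/τ with τ = V/Q = 728.7/32.64 = 22.3254 min.
Solution: C(t) = C_in + (C₀ − C_in) e^(−t/τ).
C(62.43) = 0 + (3.544 − 0)·e^(−62.43/22.3254) = 0 + (3.54400)·0.0610312 = 0.216294 g/L.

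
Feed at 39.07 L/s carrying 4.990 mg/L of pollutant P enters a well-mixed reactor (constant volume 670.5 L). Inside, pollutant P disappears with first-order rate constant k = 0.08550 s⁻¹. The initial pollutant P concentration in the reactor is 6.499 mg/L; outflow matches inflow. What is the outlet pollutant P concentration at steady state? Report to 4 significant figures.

Species balance: V dC/dt = Q C_in − Q C − k V C.
At steady state: 0 = Q C_in − (Q + kV) C_ss, so C_ss = Q C_in/(Q + kV).
C_ss = 39.07·4.990/(39.07 + 0.08550·670.5) = 194.959/96.3978 = 2.02245 mg/L.

2.022 mg/L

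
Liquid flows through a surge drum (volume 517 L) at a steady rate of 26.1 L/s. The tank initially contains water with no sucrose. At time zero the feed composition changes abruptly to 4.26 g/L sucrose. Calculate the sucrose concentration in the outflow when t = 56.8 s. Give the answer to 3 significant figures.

Accumulation = in − out for the solute gives V dC/dt = Q(C_in − C).
Time constant τ = V/Q = 517/26.1 = 19.808 s.
Integrating: C(t) = C_in + (C₀ − C_in) e^(−t/τ).
C(56.8) = 4.26 + (0 − 4.26)·e^(−56.8/19.808) = 4.26 + (-4.2600)·0.056843 = 4.0178 g/L.

4.02 g/L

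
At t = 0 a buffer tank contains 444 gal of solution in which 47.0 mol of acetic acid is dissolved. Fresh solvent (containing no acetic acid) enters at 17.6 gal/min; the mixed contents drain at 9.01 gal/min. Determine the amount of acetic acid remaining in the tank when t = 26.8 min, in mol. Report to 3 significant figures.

Let m(t) be the amount of acetic acid. Volume: V(t) = V₀ + (Q_in − Q_out) t = 444 + 8.5900 t; V(26.8) = 674.21 gal.
Species balance (pure solvent in): dm/dt = −Q_out · m/V(t).
Separate: dm/m = −Q_out dt/V(t) ⇒ ln(m/m₀) = −(Q_out/(Q_in−Q_out)) ln(V/V₀).
m = m₀ (V₀/V)^(Q_out/(Q_in−Q_out)) = 47.0 × (444/674.21)^(1.0489) = 30.326 mol.

30.3 mol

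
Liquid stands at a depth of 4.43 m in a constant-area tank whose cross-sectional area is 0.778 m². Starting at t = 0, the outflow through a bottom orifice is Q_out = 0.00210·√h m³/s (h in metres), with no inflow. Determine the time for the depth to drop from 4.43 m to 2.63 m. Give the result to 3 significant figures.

With no inflow, A dh/dt = −0.00210 √h.
This is separable: 2 d(√h)/dt = −0.00210/A, so √h = √h₀ − (0.00210/(2A)) t.
t = 2A(√h₀ − √h)/0.00210 = 2·0.778·(√4.43 − √2.63)/0.00210
  = 1.5560 × (2.1048 − 1.6217) / 0.00210 = 357.90 s.

358 s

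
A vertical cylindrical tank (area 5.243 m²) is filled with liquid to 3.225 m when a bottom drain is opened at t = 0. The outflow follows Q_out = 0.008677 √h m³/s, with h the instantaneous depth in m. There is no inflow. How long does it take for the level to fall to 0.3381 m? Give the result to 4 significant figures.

1468 s

With no inflow, A dh/dt = −0.008677 √h.
Separate and integrate: 2(√h − √h₀) = −(0.008677/A) t.
t = 2A(√h₀ − √h)/0.008677 = 2·5.243·(√3.225 − √0.3381)/0.008677
  = 10.4860 × (1.79583 − 0.581464) / 0.008677 = 1467.54 s.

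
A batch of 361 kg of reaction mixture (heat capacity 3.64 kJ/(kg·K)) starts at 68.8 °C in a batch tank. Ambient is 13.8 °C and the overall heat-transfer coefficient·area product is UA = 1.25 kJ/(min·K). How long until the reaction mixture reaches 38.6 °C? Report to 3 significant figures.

Heat balance on the well-mixed liquid: M c_p dT/dt = −UA(T − T_amb).
τ = M c_p/UA = 1051.2 min; T_ss = T_amb = 13.800 °C.
T(t) = T_ss + (T₀ − T_ss)e^(−t/τ); set T = 38.6:
t = −τ ln[(T − T_ss)/(T₀ − T_ss)] = −1051.2 · ln(0.45091) = 837.30 min.

837 min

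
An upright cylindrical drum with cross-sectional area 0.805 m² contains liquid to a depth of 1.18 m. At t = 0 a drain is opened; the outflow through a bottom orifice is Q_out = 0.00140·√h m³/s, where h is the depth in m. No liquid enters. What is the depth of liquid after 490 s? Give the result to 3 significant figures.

Volume balance on the tank: A dh/dt = −0.00140 √h.
∫ h^(−1/2) dh = −(0.00140/A) ∫ dt, giving 2√h = 2√h₀ − (0.00140/A) t.
√h = √1.18 − 0.00140·490/(2·0.805) = 1.0863 − 0.42609 = 0.66019.
h = 0.66019² = 0.43585 m.

0.436 m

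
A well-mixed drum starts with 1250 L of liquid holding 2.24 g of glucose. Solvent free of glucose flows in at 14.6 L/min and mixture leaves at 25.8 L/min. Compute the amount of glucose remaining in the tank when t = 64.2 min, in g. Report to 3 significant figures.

0.312 g

Total volume: dV/dt = Q_in − Q_out = -11.200 L/min, so V(t) = 1250 − 11.200 t and V(64.2) = 530.96 L.
Solute balance: dm/dt = 0 − Q_out C = −Q_out m/V(t).
Separate: dm/m = −Q_out dt/V(t) ⇒ ln(m/m₀) = −(Q_out/(Q_in−Q_out)) ln(V/V₀).
m = m₀ (V₀/V)^(Q_out/(Q_in−Q_out)) = 2.24 × (1250/530.96)^(-2.3036) = 0.31165 g.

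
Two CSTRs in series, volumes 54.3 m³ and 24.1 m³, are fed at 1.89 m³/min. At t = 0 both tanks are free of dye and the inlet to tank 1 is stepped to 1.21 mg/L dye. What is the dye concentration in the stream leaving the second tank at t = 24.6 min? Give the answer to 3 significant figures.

0.426 mg/L

Species balance on tank i: dCᵢ/dt = (Cᵢ₋₁ − Cᵢ)/τᵢ with τᵢ = Vᵢ/Q.
τ₁ = 54.3/1.89 = 28.730 min; τ₂ = 24.1/1.89 = 12.751 min.
Tank 1: C₁ = C_in(1 − e^(−t/τ₁)). Tank 2 (τ₁ ≠ τ₂): C₂ = C_in[1 − (τ₁ e^(−t/τ₁) − τ₂ e^(−t/τ₂))/(τ₁ − τ₂)].
At t = 24.6: e^(−t/τ₁) = 0.42475, e^(−t/τ₂) = 0.14526.
C₂ = 1.21·[1 − (28.730·0.42475 − 12.751·0.14526)/(15.979)] = 1.21·0.35221 = 0.42617 mg/L.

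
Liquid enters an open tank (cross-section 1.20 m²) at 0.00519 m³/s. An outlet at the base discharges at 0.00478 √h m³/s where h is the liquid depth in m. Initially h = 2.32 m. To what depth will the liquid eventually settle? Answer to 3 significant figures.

A dh/dt = Q_in − 0.00478 √h. Steady state requires inflow = outflow:
Q_in = 0.00478 √h_ss ⇒ √h_ss = 0.00519/0.00478 = 1.0858.
h_ss = 1.0858² = 1.1789 m. (Since h₀ = 2.32 m > h_ss, the level will fall toward this value.)

1.18 m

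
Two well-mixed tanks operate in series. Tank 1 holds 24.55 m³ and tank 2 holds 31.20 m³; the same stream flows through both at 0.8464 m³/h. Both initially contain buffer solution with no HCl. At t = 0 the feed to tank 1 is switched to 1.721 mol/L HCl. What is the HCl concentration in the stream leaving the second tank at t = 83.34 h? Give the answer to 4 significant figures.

Each tank obeys Vᵢ dCᵢ/dt = Q(Cᵢ₋₁ − Cᵢ), so τᵢ = Vᵢ/Q.
τ₁ = 24.55/0.8464 = 29.0052 h; τ₂ = 31.20/0.8464 = 36.8620 h.
Solving the cascade with C₁(0)=C₂(0)=0 gives C₂(t) = C_in[1 − (τ₁ e^(−t/τ₁) − τ₂ e^(−t/τ₂))/(τ₁ − τ₂)].
At t = 83.34: e^(−t/τ₁) = 0.0565134, e^(−t/τ₂) = 0.104260.
C₂ = 1.721·[1 − (29.0052·0.0565134 − 36.8620·0.104260)/(-7.85681)] = 1.721·0.719471 = 1.23821 mol/L.

1.238 mol/L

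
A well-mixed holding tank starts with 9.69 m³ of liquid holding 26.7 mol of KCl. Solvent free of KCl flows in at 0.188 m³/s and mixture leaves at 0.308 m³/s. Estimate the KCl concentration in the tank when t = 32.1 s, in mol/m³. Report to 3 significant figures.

Total volume: dV/dt = Q_in − Q_out = -0.12000 m³/s, so V(t) = 9.69 − 0.12000 t and V(32.1) = 5.8380 m³.
Solute balance: dm/dt = 0 − Q_out C = −Q_out m/V(t).
dm/m = −Q_out dt/(V₀ − 0.12000 t); integrating gives ln(m/m₀) = −(Q_out/(Q_in−Q_out)) ln(V/V₀).
m = m₀ (V₀/V)^(Q_out/(Q_in−Q_out)) = 26.7 × (9.69/5.8380)^(-2.5667) = 7.2726 mol.
C = m/V = 7.2726/5.8380 = 1.2457 mol/m³.

1.25 mol/m³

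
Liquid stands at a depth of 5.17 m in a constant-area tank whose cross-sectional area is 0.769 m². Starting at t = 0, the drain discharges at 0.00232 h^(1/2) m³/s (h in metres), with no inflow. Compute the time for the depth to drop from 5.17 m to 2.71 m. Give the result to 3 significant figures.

416 s

Accumulation of liquid (constant cross-section A): A dh/dt = −0.00232 √h.
Separate and integrate: 2(√h − √h₀) = −(0.00232/A) t.
t = 2A(√h₀ − √h)/0.00232 = 2·0.769·(√5.17 − √2.71)/0.00232
  = 1.5380 × (2.2738 − 1.6462) / 0.00232 = 416.03 s.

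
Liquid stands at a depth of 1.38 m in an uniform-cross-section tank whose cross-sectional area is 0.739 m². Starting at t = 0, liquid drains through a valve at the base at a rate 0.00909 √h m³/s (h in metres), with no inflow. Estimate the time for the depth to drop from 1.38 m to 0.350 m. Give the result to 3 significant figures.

94.8 s

With no inflow, A dh/dt = −0.00909 √h.
∫ h^(−1/2) dh = −(0.00909/A) ∫ dt, giving 2√h = 2√h₀ − (0.00909/A) t.
t = 2A(√h₀ − √h)/0.00909 = 2·0.739·(√1.38 − √0.350)/0.00909
  = 1.4780 × (1.1747 − 0.59161) / 0.00909 = 94.814 s.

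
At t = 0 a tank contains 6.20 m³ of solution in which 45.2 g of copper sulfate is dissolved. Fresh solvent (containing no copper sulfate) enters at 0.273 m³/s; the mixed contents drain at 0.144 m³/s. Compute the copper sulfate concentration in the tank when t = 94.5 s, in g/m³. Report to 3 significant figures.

Let m(t) be the amount of copper sulfate. Volume: V(t) = V₀ + (Q_in − Q_out) t = 6.20 + 0.12900 t; V(94.5) = 18.391 m³.
Solute balance: dm/dt = 0 − Q_out C = −Q_out m/V(t).
Separate: dm/m = −Q_out dt/V(t) ⇒ ln(m/m₀) = −(Q_out/(Q_in−Q_out)) ln(V/V₀).
m = m₀ (V₀/V)^(Q_out/(Q_in−Q_out)) = 45.2 × (6.20/18.391)^(1.1163) = 13.429 g.
C = m/V = 13.429/18.391 = 0.73019 g/m³.

0.730 g/m³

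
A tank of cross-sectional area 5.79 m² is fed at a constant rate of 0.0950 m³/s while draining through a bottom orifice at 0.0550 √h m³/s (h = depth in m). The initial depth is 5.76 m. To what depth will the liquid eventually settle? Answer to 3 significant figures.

Unsteady balance on liquid volume: A dh/dt = Q_in − 0.0550 √h. At steady state dh/dt = 0:
Q_in = 0.0550 √h_ss ⇒ √h_ss = 0.0950/0.0550 = 1.7273.
h_ss = 1.7273² = 2.9835 m. (Since h₀ = 5.76 m > h_ss, the level will fall toward this value.)

2.98 m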